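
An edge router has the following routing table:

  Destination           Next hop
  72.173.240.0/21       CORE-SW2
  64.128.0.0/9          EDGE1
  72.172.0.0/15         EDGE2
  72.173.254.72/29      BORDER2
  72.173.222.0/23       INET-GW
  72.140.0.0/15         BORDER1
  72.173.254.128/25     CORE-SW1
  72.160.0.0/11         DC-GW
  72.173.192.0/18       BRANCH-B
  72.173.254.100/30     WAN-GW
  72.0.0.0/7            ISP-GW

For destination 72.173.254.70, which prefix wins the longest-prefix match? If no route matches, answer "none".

Entries matching 72.173.254.70:
  72.0.0.0/7 (72.0.0.0 - 73.255.255.255)
  72.160.0.0/11 (72.160.0.0 - 72.191.255.255)
  72.172.0.0/15 (72.172.0.0 - 72.173.255.255)
  72.173.192.0/18 (72.173.192.0 - 72.173.255.255)
Most specific is 72.173.192.0/18.

72.173.192.0/18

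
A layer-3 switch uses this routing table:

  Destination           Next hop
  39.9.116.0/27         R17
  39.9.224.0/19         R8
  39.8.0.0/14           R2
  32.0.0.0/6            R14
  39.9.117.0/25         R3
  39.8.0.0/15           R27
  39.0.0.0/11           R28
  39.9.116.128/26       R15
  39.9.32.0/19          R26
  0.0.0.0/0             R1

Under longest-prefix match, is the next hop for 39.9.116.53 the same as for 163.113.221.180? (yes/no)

no

39.9.116.53: longest match 39.8.0.0/15 -> R27
163.113.221.180: longest match 0.0.0.0/0 -> R1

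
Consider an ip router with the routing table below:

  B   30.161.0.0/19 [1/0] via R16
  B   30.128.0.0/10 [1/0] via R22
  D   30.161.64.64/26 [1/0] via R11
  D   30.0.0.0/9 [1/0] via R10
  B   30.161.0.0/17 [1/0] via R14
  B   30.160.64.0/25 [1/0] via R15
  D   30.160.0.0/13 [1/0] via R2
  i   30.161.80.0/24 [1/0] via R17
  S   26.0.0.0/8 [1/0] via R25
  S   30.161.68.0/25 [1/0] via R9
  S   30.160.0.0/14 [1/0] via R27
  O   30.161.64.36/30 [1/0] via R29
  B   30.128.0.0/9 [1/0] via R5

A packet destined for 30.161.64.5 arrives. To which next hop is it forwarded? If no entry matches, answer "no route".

Routes whose prefix contains 30.161.64.5:
  30.128.0.0/9 (30.128.0.0 - 30.255.255.255) -> R5
  30.128.0.0/10 (30.128.0.0 - 30.191.255.255) -> R22
  30.160.0.0/13 (30.160.0.0 - 30.167.255.255) -> R2
  30.160.0.0/14 (30.160.0.0 - 30.163.255.255) -> R27
  30.161.0.0/17 (30.161.0.0 - 30.161.127.255) -> R14
More-specific entries that do NOT match:
  30.161.64.36/30 (30.161.64.36 - 30.161.64.39) does not contain 30.161.64.5
  30.161.64.64/26 (30.161.64.64 - 30.161.64.127) does not contain 30.161.64.5
  30.160.64.0/25 (30.160.64.0 - 30.160.64.127) does not contain 30.161.64.5
  30.161.68.0/25 (30.161.68.0 - 30.161.68.127) does not contain 30.161.64.5
  30.161.80.0/24 (30.161.80.0 - 30.161.80.255) does not contain 30.161.64.5
  30.161.0.0/19 (30.161.0.0 - 30.161.31.255) does not contain 30.161.64.5
Longest matching prefix is /17 -> next hop R14.

R14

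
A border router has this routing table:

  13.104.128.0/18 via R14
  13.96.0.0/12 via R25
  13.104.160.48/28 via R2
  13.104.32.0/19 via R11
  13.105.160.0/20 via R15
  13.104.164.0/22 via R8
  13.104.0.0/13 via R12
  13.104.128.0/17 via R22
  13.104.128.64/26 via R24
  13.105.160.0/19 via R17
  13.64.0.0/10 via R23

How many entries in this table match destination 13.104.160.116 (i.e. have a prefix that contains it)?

Prefixes containing 13.104.160.116:
  13.64.0.0/10 (13.64.0.0 - 13.127.255.255)
  13.96.0.0/12 (13.96.0.0 - 13.111.255.255)
  13.104.0.0/13 (13.104.0.0 - 13.111.255.255)
  13.104.128.0/17 (13.104.128.0 - 13.104.255.255)
  13.104.128.0/18 (13.104.128.0 - 13.104.191.255)
Total matching entries: 5.

5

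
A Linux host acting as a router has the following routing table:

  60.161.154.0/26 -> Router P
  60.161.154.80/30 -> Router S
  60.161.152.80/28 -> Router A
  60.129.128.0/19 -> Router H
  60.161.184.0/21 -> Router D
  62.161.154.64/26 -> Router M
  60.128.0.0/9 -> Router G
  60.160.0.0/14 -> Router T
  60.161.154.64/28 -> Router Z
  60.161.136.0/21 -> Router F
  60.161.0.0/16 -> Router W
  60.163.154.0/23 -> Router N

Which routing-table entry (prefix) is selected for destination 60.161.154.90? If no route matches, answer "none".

Entries matching 60.161.154.90:
  60.128.0.0/9 (60.128.0.0 - 60.255.255.255)
  60.160.0.0/14 (60.160.0.0 - 60.163.255.255)
  60.161.0.0/16 (60.161.0.0 - 60.161.255.255)
Most specific is 60.161.0.0/16.

60.161.0.0/16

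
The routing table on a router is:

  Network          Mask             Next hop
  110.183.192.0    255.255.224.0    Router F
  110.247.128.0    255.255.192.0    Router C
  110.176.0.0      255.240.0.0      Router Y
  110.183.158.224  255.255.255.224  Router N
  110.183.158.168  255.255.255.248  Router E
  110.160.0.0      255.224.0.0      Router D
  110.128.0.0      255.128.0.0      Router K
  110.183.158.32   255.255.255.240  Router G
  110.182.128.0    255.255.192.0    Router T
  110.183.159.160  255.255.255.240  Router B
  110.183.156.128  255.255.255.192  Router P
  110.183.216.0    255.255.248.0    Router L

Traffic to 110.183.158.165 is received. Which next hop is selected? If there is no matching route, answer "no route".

Routes whose prefix contains 110.183.158.165:
  110.128.0.0/9 (110.128.0.0 - 110.255.255.255) -> Router K
  110.160.0.0/11 (110.160.0.0 - 110.191.255.255) -> Router D
  110.176.0.0/12 (110.176.0.0 - 110.191.255.255) -> Router Y
More-specific entries that do NOT match:
  110.183.158.168/29 (110.183.158.168 - 110.183.158.175) does not contain 110.183.158.165
  110.183.158.32/28 (110.183.158.32 - 110.183.158.47) does not contain 110.183.158.165
  110.183.159.160/28 (110.183.159.160 - 110.183.159.175) does not contain 110.183.158.165
  110.183.158.224/27 (110.183.158.224 - 110.183.158.255) does not contain 110.183.158.165
  110.183.156.128/26 (110.183.156.128 - 110.183.156.191) does not contain 110.183.158.165
  110.183.216.0/21 (110.183.216.0 - 110.183.223.255) does not contain 110.183.158.165
  110.183.192.0/19 (110.183.192.0 - 110.183.223.255) does not contain 110.183.158.165
  110.247.128.0/18 (110.247.128.0 - 110.247.191.255) does not contain 110.183.158.165
  110.182.128.0/18 (110.182.128.0 - 110.182.191.255) does not contain 110.183.158.165
Longest matching prefix is /12 -> next hop Router Y.

Router Y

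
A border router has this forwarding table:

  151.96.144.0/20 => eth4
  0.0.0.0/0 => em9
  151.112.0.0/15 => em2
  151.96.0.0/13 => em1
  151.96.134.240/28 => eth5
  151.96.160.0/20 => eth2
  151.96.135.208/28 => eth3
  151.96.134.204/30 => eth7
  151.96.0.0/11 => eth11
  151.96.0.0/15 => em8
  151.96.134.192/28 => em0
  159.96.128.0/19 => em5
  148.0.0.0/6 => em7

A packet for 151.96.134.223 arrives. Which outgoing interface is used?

em8

Routes whose prefix contains 151.96.134.223:
  0.0.0.0/0 (default, matches everything) -> em9
  148.0.0.0/6 (148.0.0.0 - 151.255.255.255) -> em7
  151.96.0.0/11 (151.96.0.0 - 151.127.255.255) -> eth11
  151.96.0.0/13 (151.96.0.0 - 151.103.255.255) -> em1
  151.96.0.0/15 (151.96.0.0 - 151.97.255.255) -> em8
More-specific entries that do NOT match:
  151.96.134.204/30 (151.96.134.204 - 151.96.134.207) does not contain 151.96.134.223
  151.96.134.240/28 (151.96.134.240 - 151.96.134.255) does not contain 151.96.134.223
  151.96.135.208/28 (151.96.135.208 - 151.96.135.223) does not contain 151.96.134.223
  151.96.134.192/28 (151.96.134.192 - 151.96.134.207) does not contain 151.96.134.223
  151.96.144.0/20 (151.96.144.0 - 151.96.159.255) does not contain 151.96.134.223
  151.96.160.0/20 (151.96.160.0 - 151.96.175.255) does not contain 151.96.134.223
  159.96.128.0/19 (159.96.128.0 - 159.96.159.255) does not contain 151.96.134.223
Longest matching prefix is /15 -> interface em8.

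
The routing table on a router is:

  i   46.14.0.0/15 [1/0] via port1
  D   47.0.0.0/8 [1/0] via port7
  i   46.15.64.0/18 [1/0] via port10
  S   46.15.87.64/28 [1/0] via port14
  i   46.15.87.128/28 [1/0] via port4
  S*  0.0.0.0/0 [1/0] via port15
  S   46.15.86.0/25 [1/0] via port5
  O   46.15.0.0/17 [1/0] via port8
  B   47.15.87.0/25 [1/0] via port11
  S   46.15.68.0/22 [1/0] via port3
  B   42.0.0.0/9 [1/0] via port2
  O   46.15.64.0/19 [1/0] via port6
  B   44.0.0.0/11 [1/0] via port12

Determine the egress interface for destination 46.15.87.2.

Routes whose prefix contains 46.15.87.2:
  0.0.0.0/0 (default, matches everything) -> port15
  46.14.0.0/15 (46.14.0.0 - 46.15.255.255) -> port1
  46.15.0.0/17 (46.15.0.0 - 46.15.127.255) -> port8
  46.15.64.0/18 (46.15.64.0 - 46.15.127.255) -> port10
  46.15.64.0/19 (46.15.64.0 - 46.15.95.255) -> port6
More-specific entries that do NOT match:
  46.15.87.64/28 (46.15.87.64 - 46.15.87.79) does not contain 46.15.87.2
  46.15.87.128/28 (46.15.87.128 - 46.15.87.143) does not contain 46.15.87.2
  46.15.86.0/25 (46.15.86.0 - 46.15.86.127) does not contain 46.15.87.2
  47.15.87.0/25 (47.15.87.0 - 47.15.87.127) does not contain 46.15.87.2
  46.15.68.0/22 (46.15.68.0 - 46.15.71.255) does not contain 46.15.87.2
Longest matching prefix is /19 -> interface port6.

port6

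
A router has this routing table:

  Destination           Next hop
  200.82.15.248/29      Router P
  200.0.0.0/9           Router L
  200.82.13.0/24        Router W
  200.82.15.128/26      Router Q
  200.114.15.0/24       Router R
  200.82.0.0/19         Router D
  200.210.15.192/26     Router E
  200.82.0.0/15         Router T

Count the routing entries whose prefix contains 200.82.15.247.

3

Prefixes containing 200.82.15.247:
  200.0.0.0/9 (200.0.0.0 - 200.127.255.255)
  200.82.0.0/15 (200.82.0.0 - 200.83.255.255)
  200.82.0.0/19 (200.82.0.0 - 200.82.31.255)
Total matching entries: 3.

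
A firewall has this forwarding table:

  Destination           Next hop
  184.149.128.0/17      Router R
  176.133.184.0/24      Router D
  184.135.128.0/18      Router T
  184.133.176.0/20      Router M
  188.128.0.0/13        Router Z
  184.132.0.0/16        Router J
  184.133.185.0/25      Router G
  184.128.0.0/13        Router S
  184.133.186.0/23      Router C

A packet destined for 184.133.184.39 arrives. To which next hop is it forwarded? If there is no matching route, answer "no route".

Routes whose prefix contains 184.133.184.39:
  184.128.0.0/13 (184.128.0.0 - 184.135.255.255) -> Router S
  184.133.176.0/20 (184.133.176.0 - 184.133.191.255) -> Router M
More-specific entries that do NOT match:
  184.133.185.0/25 (184.133.185.0 - 184.133.185.127) does not contain 184.133.184.39
  176.133.184.0/24 (176.133.184.0 - 176.133.184.255) does not contain 184.133.184.39
  184.133.186.0/23 (184.133.186.0 - 184.133.187.255) does not contain 184.133.184.39
Longest matching prefix is /20 -> next hop Router M.

Router M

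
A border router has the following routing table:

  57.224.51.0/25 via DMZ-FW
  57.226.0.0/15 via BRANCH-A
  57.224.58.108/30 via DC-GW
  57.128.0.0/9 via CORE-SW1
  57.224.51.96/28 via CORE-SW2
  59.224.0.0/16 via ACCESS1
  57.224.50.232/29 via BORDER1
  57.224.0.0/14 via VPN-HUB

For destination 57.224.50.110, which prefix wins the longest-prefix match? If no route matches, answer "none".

Entries matching 57.224.50.110:
  57.128.0.0/9 (57.128.0.0 - 57.255.255.255)
  57.224.0.0/14 (57.224.0.0 - 57.227.255.255)
Most specific is 57.224.0.0/14.

57.224.0.0/14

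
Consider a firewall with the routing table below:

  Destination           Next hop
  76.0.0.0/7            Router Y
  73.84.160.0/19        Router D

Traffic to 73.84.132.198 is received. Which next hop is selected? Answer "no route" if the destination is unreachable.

No entry's prefix contains 73.84.132.198; there is no default route.

no route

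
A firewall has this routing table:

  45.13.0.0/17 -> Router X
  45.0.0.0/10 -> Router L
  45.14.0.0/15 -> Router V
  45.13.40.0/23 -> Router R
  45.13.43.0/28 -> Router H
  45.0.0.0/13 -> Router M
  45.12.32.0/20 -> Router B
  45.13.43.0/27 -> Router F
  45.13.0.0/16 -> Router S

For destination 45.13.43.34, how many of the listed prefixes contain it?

3

Prefixes containing 45.13.43.34:
  45.0.0.0/10 (45.0.0.0 - 45.63.255.255)
  45.13.0.0/16 (45.13.0.0 - 45.13.255.255)
  45.13.0.0/17 (45.13.0.0 - 45.13.127.255)
Total matching entries: 3.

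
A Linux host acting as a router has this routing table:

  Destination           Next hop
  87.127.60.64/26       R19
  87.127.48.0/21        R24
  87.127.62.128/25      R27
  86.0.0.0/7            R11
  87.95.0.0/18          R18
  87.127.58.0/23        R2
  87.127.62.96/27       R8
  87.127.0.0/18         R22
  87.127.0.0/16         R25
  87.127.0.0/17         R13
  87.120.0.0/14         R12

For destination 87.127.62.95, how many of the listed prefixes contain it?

Prefixes containing 87.127.62.95:
  86.0.0.0/7 (86.0.0.0 - 87.255.255.255)
  87.127.0.0/16 (87.127.0.0 - 87.127.255.255)
  87.127.0.0/17 (87.127.0.0 - 87.127.127.255)
  87.127.0.0/18 (87.127.0.0 - 87.127.63.255)
Total matching entries: 4.

4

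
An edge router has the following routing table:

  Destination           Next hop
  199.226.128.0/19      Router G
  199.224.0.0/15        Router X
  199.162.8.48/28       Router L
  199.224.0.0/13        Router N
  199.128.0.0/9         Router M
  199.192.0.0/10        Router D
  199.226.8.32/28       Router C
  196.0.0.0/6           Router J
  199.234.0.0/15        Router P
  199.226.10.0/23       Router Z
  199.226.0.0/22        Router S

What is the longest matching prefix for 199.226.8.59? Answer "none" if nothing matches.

199.224.0.0/13

Entries matching 199.226.8.59:
  196.0.0.0/6 (196.0.0.0 - 199.255.255.255)
  199.128.0.0/9 (199.128.0.0 - 199.255.255.255)
  199.192.0.0/10 (199.192.0.0 - 199.255.255.255)
  199.224.0.0/13 (199.224.0.0 - 199.231.255.255)
Most specific is 199.224.0.0/13.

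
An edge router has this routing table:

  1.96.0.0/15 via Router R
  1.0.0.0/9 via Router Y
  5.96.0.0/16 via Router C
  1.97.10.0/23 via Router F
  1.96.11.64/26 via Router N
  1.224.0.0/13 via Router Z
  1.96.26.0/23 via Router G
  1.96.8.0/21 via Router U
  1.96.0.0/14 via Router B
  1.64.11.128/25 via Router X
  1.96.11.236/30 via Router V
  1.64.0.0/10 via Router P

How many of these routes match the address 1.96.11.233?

Prefixes containing 1.96.11.233:
  1.0.0.0/9 (1.0.0.0 - 1.127.255.255)
  1.64.0.0/10 (1.64.0.0 - 1.127.255.255)
  1.96.0.0/14 (1.96.0.0 - 1.99.255.255)
  1.96.0.0/15 (1.96.0.0 - 1.97.255.255)
  1.96.8.0/21 (1.96.8.0 - 1.96.15.255)
Total matching entries: 5.

5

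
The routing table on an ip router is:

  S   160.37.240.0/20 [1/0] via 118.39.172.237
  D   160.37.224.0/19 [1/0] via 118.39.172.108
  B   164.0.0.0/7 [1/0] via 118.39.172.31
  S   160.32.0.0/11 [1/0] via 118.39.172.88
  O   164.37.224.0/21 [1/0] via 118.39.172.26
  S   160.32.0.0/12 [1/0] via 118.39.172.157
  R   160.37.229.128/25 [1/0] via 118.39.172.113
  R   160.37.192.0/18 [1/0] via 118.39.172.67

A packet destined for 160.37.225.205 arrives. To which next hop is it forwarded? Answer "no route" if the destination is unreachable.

Routes whose prefix contains 160.37.225.205:
  160.32.0.0/11 (160.32.0.0 - 160.63.255.255) -> 118.39.172.88
  160.32.0.0/12 (160.32.0.0 - 160.47.255.255) -> 118.39.172.157
  160.37.192.0/18 (160.37.192.0 - 160.37.255.255) -> 118.39.172.67
  160.37.224.0/19 (160.37.224.0 - 160.37.255.255) -> 118.39.172.108
More-specific entries that do NOT match:
  160.37.229.128/25 (160.37.229.128 - 160.37.229.255) does not contain 160.37.225.205
  164.37.224.0/21 (164.37.224.0 - 164.37.231.255) does not contain 160.37.225.205
  160.37.240.0/20 (160.37.240.0 - 160.37.255.255) does not contain 160.37.225.205
Longest matching prefix is /19 -> next hop 118.39.172.108.

118.39.172.108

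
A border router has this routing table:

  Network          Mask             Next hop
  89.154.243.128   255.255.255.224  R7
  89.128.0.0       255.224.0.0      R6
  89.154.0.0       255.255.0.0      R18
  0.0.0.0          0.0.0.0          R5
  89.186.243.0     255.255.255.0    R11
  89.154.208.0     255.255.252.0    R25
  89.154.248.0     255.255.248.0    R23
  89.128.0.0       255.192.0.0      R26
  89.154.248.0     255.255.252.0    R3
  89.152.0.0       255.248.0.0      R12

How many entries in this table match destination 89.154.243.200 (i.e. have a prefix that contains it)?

5

Prefixes containing 89.154.243.200:
  0.0.0.0/0 (default, matches everything)
  89.128.0.0/10 (89.128.0.0 - 89.191.255.255)
  89.128.0.0/11 (89.128.0.0 - 89.159.255.255)
  89.152.0.0/13 (89.152.0.0 - 89.159.255.255)
  89.154.0.0/16 (89.154.0.0 - 89.154.255.255)
Total matching entries: 5.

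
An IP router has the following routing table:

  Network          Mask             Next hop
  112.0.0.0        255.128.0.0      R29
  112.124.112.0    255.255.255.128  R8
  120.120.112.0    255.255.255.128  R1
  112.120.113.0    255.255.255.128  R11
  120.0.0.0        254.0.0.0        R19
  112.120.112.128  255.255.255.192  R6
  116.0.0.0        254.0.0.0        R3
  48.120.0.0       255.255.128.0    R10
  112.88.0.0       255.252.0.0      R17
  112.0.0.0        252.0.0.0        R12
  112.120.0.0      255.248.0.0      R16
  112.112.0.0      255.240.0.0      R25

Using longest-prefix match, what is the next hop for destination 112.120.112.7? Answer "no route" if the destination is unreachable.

Routes whose prefix contains 112.120.112.7:
  112.0.0.0/6 (112.0.0.0 - 115.255.255.255) -> R12
  112.0.0.0/9 (112.0.0.0 - 112.127.255.255) -> R29
  112.112.0.0/12 (112.112.0.0 - 112.127.255.255) -> R25
  112.120.0.0/13 (112.120.0.0 - 112.127.255.255) -> R16
More-specific entries that do NOT match:
  112.120.112.128/26 (112.120.112.128 - 112.120.112.191) does not contain 112.120.112.7
  112.124.112.0/25 (112.124.112.0 - 112.124.112.127) does not contain 112.120.112.7
  120.120.112.0/25 (120.120.112.0 - 120.120.112.127) does not contain 112.120.112.7
  112.120.113.0/25 (112.120.113.0 - 112.120.113.127) does not contain 112.120.112.7
  48.120.0.0/17 (48.120.0.0 - 48.120.127.255) does not contain 112.120.112.7
  112.88.0.0/14 (112.88.0.0 - 112.91.255.255) does not contain 112.120.112.7
Longest matching prefix is /13 -> next hop R16.

R16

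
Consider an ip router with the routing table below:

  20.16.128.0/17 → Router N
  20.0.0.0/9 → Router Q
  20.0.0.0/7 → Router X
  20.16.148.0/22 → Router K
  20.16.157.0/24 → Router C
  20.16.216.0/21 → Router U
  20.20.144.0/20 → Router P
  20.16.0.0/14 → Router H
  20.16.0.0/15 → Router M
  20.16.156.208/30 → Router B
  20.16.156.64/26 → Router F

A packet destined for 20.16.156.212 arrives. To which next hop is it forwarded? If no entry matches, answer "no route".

Routes whose prefix contains 20.16.156.212:
  20.0.0.0/7 (20.0.0.0 - 21.255.255.255) -> Router X
  20.0.0.0/9 (20.0.0.0 - 20.127.255.255) -> Router Q
  20.16.0.0/14 (20.16.0.0 - 20.19.255.255) -> Router H
  20.16.0.0/15 (20.16.0.0 - 20.17.255.255) -> Router M
  20.16.128.0/17 (20.16.128.0 - 20.16.255.255) -> Router N
More-specific entries that do NOT match:
  20.16.156.208/30 (20.16.156.208 - 20.16.156.211) does not contain 20.16.156.212
  20.16.156.64/26 (20.16.156.64 - 20.16.156.127) does not contain 20.16.156.212
  20.16.157.0/24 (20.16.157.0 - 20.16.157.255) does not contain 20.16.156.212
  20.16.148.0/22 (20.16.148.0 - 20.16.151.255) does not contain 20.16.156.212
  20.16.216.0/21 (20.16.216.0 - 20.16.223.255) does not contain 20.16.156.212
  20.20.144.0/20 (20.20.144.0 - 20.20.159.255) does not contain 20.16.156.212
Longest matching prefix is /17 -> next hop Router N.

Router N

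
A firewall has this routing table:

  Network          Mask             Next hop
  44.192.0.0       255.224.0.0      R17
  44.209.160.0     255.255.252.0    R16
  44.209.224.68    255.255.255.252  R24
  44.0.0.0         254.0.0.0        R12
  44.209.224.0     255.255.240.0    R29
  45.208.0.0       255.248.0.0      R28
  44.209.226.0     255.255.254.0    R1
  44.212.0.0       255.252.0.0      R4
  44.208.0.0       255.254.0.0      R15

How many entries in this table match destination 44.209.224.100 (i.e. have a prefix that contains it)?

4

Prefixes containing 44.209.224.100:
  44.0.0.0/7 (44.0.0.0 - 45.255.255.255)
  44.192.0.0/11 (44.192.0.0 - 44.223.255.255)
  44.208.0.0/15 (44.208.0.0 - 44.209.255.255)
  44.209.224.0/20 (44.209.224.0 - 44.209.239.255)
Total matching entries: 4.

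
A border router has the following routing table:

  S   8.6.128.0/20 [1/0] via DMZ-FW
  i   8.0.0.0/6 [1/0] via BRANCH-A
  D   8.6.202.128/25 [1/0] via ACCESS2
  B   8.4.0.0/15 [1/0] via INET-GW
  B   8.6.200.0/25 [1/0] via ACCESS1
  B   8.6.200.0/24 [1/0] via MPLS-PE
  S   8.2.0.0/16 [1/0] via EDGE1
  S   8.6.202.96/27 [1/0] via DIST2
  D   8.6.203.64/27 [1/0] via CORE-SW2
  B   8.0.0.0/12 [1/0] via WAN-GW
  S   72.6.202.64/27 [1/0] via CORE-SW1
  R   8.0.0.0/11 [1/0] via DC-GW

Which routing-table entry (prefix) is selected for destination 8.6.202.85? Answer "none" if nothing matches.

Entries matching 8.6.202.85:
  8.0.0.0/6 (8.0.0.0 - 11.255.255.255)
  8.0.0.0/11 (8.0.0.0 - 8.31.255.255)
  8.0.0.0/12 (8.0.0.0 - 8.15.255.255)
Most specific is 8.0.0.0/12.

8.0.0.0/12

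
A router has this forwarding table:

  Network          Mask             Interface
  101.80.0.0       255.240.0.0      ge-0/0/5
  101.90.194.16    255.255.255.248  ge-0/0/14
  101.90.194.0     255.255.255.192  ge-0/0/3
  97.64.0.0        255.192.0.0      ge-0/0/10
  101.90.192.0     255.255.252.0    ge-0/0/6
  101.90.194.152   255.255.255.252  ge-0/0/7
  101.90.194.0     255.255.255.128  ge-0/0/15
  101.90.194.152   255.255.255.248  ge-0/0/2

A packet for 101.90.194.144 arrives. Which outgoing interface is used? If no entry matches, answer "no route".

Routes whose prefix contains 101.90.194.144:
  101.80.0.0/12 (101.80.0.0 - 101.95.255.255) -> ge-0/0/5
  101.90.192.0/22 (101.90.192.0 - 101.90.195.255) -> ge-0/0/6
More-specific entries that do NOT match:
  101.90.194.152/30 (101.90.194.152 - 101.90.194.155) does not contain 101.90.194.144
  101.90.194.16/29 (101.90.194.16 - 101.90.194.23) does not contain 101.90.194.144
  101.90.194.152/29 (101.90.194.152 - 101.90.194.159) does not contain 101.90.194.144
  101.90.194.0/26 (101.90.194.0 - 101.90.194.63) does not contain 101.90.194.144
  101.90.194.0/25 (101.90.194.0 - 101.90.194.127) does not contain 101.90.194.144
Longest matching prefix is /22 -> interface ge-0/0/6.

ge-0/0/6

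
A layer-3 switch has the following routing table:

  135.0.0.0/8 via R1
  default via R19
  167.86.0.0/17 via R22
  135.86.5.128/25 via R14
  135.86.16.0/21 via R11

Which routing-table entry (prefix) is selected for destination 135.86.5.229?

Entries matching 135.86.5.229:
  0.0.0.0/0 (default, matches everything)
  135.0.0.0/8 (135.0.0.0 - 135.255.255.255)
  135.86.5.128/25 (135.86.5.128 - 135.86.5.255)
Most specific is 135.86.5.128/25.

135.86.5.128/25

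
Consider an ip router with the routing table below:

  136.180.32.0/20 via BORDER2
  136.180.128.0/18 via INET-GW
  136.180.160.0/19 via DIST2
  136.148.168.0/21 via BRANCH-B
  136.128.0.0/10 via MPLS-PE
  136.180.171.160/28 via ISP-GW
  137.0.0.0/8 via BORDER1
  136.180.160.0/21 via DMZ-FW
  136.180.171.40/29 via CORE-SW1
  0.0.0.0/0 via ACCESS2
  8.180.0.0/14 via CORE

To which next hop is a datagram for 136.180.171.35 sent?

Routes whose prefix contains 136.180.171.35:
  0.0.0.0/0 (default, matches everything) -> ACCESS2
  136.128.0.0/10 (136.128.0.0 - 136.191.255.255) -> MPLS-PE
  136.180.128.0/18 (136.180.128.0 - 136.180.191.255) -> INET-GW
  136.180.160.0/19 (136.180.160.0 - 136.180.191.255) -> DIST2
More-specific entries that do NOT match:
  136.180.171.40/29 (136.180.171.40 - 136.180.171.47) does not contain 136.180.171.35
  136.180.171.160/28 (136.180.171.160 - 136.180.171.175) does not contain 136.180.171.35
  136.148.168.0/21 (136.148.168.0 - 136.148.175.255) does not contain 136.180.171.35
  136.180.160.0/21 (136.180.160.0 - 136.180.167.255) does not contain 136.180.171.35
  136.180.32.0/20 (136.180.32.0 - 136.180.47.255) does not contain 136.180.171.35
Longest matching prefix is /19 -> next hop DIST2.

DIST2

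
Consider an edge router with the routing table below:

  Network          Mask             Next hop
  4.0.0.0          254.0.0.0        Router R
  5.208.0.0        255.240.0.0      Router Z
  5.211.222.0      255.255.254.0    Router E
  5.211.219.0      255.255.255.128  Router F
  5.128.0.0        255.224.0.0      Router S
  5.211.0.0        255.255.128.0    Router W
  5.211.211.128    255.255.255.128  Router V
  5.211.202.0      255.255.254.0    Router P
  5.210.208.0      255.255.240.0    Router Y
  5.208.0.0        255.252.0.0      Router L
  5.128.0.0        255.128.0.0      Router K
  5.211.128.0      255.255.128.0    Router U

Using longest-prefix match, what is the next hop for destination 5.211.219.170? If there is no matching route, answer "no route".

Routes whose prefix contains 5.211.219.170:
  4.0.0.0/7 (4.0.0.0 - 5.255.255.255) -> Router R
  5.128.0.0/9 (5.128.0.0 - 5.255.255.255) -> Router K
  5.208.0.0/12 (5.208.0.0 - 5.223.255.255) -> Router Z
  5.208.0.0/14 (5.208.0.0 - 5.211.255.255) -> Router L
  5.211.128.0/17 (5.211.128.0 - 5.211.255.255) -> Router U
More-specific entries that do NOT match:
  5.211.219.0/25 (5.211.219.0 - 5.211.219.127) does not contain 5.211.219.170
  5.211.211.128/25 (5.211.211.128 - 5.211.211.255) does not contain 5.211.219.170
  5.211.222.0/23 (5.211.222.0 - 5.211.223.255) does not contain 5.211.219.170
  5.211.202.0/23 (5.211.202.0 - 5.211.203.255) does not contain 5.211.219.170
  5.210.208.0/20 (5.210.208.0 - 5.210.223.255) does not contain 5.211.219.170
Longest matching prefix is /17 -> next hop Router U.

Router U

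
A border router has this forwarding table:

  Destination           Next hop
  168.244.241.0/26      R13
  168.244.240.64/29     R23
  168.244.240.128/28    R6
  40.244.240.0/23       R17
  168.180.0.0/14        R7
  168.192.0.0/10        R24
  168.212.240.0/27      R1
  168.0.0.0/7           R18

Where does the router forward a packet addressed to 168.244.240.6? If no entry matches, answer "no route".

Routes whose prefix contains 168.244.240.6:
  168.0.0.0/7 (168.0.0.0 - 169.255.255.255) -> R18
  168.192.0.0/10 (168.192.0.0 - 168.255.255.255) -> R24
More-specific entries that do NOT match:
  168.244.240.64/29 (168.244.240.64 - 168.244.240.71) does not contain 168.244.240.6
  168.244.240.128/28 (168.244.240.128 - 168.244.240.143) does not contain 168.244.240.6
  168.212.240.0/27 (168.212.240.0 - 168.212.240.31) does not contain 168.244.240.6
  168.244.241.0/26 (168.244.241.0 - 168.244.241.63) does not contain 168.244.240.6
  40.244.240.0/23 (40.244.240.0 - 40.244.241.255) does not contain 168.244.240.6
  168.180.0.0/14 (168.180.0.0 - 168.183.255.255) does not contain 168.244.240.6
Longest matching prefix is /10 -> next hop R24.

R24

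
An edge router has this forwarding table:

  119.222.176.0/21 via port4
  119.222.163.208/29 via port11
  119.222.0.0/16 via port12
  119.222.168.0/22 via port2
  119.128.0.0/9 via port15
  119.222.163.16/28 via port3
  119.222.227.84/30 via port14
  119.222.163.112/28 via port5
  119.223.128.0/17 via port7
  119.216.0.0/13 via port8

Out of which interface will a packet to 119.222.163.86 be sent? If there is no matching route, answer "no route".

Routes whose prefix contains 119.222.163.86:
  119.128.0.0/9 (119.128.0.0 - 119.255.255.255) -> port15
  119.216.0.0/13 (119.216.0.0 - 119.223.255.255) -> port8
  119.222.0.0/16 (119.222.0.0 - 119.222.255.255) -> port12
More-specific entries that do NOT match:
  119.222.227.84/30 (119.222.227.84 - 119.222.227.87) does not contain 119.222.163.86
  119.222.163.208/29 (119.222.163.208 - 119.222.163.215) does not contain 119.222.163.86
  119.222.163.16/28 (119.222.163.16 - 119.222.163.31) does not contain 119.222.163.86
  119.222.163.112/28 (119.222.163.112 - 119.222.163.127) does not contain 119.222.163.86
  119.222.168.0/22 (119.222.168.0 - 119.222.171.255) does not contain 119.222.163.86
  119.222.176.0/21 (119.222.176.0 - 119.222.183.255) does not contain 119.222.163.86
  119.223.128.0/17 (119.223.128.0 - 119.223.255.255) does not contain 119.222.163.86
Longest matching prefix is /16 -> interface port12.

port12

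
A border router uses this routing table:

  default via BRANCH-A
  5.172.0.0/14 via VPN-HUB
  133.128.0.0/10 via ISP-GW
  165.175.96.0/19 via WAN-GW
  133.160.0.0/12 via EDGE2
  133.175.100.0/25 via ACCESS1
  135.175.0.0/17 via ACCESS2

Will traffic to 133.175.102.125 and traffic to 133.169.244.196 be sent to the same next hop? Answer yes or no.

yes

133.175.102.125: longest match 133.160.0.0/12 -> EDGE2
133.169.244.196: longest match 133.160.0.0/12 -> EDGE2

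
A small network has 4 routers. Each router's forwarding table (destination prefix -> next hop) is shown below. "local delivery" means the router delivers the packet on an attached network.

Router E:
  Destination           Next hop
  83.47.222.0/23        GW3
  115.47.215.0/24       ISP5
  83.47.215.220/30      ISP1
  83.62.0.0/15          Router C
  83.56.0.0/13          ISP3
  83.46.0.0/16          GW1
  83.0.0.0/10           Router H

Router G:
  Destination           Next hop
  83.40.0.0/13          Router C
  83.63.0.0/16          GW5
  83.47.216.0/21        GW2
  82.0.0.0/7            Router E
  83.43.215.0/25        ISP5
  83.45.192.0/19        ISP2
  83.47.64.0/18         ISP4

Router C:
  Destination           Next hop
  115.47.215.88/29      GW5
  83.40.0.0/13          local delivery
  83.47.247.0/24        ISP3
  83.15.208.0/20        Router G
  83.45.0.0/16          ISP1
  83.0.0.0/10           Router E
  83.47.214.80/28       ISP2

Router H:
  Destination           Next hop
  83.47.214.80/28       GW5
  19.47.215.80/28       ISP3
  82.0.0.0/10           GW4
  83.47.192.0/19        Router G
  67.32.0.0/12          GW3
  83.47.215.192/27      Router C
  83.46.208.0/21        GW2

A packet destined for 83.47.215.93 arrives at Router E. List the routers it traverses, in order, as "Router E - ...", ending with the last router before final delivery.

At Router E: longest match for 83.47.215.93 is 83.0.0.0/10 -> Router H
At Router H: longest match for 83.47.215.93 is 83.47.192.0/19 -> Router G
At Router G: longest match for 83.47.215.93 is 83.40.0.0/13 -> Router C
At Router C: longest match for 83.47.215.93 is 83.40.0.0/13 -> local delivery

Router E - Router H - Router G - Router C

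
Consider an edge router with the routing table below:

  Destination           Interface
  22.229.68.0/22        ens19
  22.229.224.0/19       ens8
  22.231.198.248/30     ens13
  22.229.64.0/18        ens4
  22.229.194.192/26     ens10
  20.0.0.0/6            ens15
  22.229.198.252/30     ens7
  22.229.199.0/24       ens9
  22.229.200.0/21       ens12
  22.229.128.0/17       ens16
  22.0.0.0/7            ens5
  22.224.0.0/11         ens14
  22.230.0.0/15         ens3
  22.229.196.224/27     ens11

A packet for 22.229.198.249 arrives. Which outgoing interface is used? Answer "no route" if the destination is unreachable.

ens16

Routes whose prefix contains 22.229.198.249:
  20.0.0.0/6 (20.0.0.0 - 23.255.255.255) -> ens15
  22.0.0.0/7 (22.0.0.0 - 23.255.255.255) -> ens5
  22.224.0.0/11 (22.224.0.0 - 22.255.255.255) -> ens14
  22.229.128.0/17 (22.229.128.0 - 22.229.255.255) -> ens16
More-specific entries that do NOT match:
  22.231.198.248/30 (22.231.198.248 - 22.231.198.251) does not contain 22.229.198.249
  22.229.198.252/30 (22.229.198.252 - 22.229.198.255) does not contain 22.229.198.249
  22.229.196.224/27 (22.229.196.224 - 22.229.196.255) does not contain 22.229.198.249
  22.229.194.192/26 (22.229.194.192 - 22.229.194.255) does not contain 22.229.198.249
  22.229.199.0/24 (22.229.199.0 - 22.229.199.255) does not contain 22.229.198.249
  22.229.68.0/22 (22.229.68.0 - 22.229.71.255) does not contain 22.229.198.249
  22.229.200.0/21 (22.229.200.0 - 22.229.207.255) does not contain 22.229.198.249
  22.229.224.0/19 (22.229.224.0 - 22.229.255.255) does not contain 22.229.198.249
  22.229.64.0/18 (22.229.64.0 - 22.229.127.255) does not contain 22.229.198.249
Longest matching prefix is /17 -> interface ens16.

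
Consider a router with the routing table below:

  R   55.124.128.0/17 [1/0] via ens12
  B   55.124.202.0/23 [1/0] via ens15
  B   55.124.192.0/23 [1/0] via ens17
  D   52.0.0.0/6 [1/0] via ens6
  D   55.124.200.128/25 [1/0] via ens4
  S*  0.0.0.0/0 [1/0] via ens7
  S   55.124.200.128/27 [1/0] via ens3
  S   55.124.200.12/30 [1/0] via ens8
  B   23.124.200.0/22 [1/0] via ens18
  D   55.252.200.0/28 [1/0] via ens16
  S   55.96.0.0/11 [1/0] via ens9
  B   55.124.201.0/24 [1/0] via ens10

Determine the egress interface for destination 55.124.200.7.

ens12

Routes whose prefix contains 55.124.200.7:
  0.0.0.0/0 (default, matches everything) -> ens7
  52.0.0.0/6 (52.0.0.0 - 55.255.255.255) -> ens6
  55.96.0.0/11 (55.96.0.0 - 55.127.255.255) -> ens9
  55.124.128.0/17 (55.124.128.0 - 55.124.255.255) -> ens12
More-specific entries that do NOT match:
  55.124.200.12/30 (55.124.200.12 - 55.124.200.15) does not contain 55.124.200.7
  55.252.200.0/28 (55.252.200.0 - 55.252.200.15) does not contain 55.124.200.7
  55.124.200.128/27 (55.124.200.128 - 55.124.200.159) does not contain 55.124.200.7
  55.124.200.128/25 (55.124.200.128 - 55.124.200.255) does not contain 55.124.200.7
  55.124.201.0/24 (55.124.201.0 - 55.124.201.255) does not contain 55.124.200.7
  55.124.202.0/23 (55.124.202.0 - 55.124.203.255) does not contain 55.124.200.7
  55.124.192.0/23 (55.124.192.0 - 55.124.193.255) does not contain 55.124.200.7
  23.124.200.0/22 (23.124.200.0 - 23.124.203.255) does not contain 55.124.200.7
Longest matching prefix is /17 -> interface ens12.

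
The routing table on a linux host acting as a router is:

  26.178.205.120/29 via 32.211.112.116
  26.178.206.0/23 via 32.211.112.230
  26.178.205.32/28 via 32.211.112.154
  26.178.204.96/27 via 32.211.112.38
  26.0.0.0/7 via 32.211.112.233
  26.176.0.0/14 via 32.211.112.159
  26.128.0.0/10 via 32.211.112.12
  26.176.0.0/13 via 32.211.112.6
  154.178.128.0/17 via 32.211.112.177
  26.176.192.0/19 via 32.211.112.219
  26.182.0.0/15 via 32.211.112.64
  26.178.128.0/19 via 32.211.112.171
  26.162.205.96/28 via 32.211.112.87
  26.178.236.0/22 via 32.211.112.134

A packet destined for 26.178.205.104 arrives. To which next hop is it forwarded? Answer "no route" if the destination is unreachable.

Routes whose prefix contains 26.178.205.104:
  26.0.0.0/7 (26.0.0.0 - 27.255.255.255) -> 32.211.112.233
  26.128.0.0/10 (26.128.0.0 - 26.191.255.255) -> 32.211.112.12
  26.176.0.0/13 (26.176.0.0 - 26.183.255.255) -> 32.211.112.6
  26.176.0.0/14 (26.176.0.0 - 26.179.255.255) -> 32.211.112.159
More-specific entries that do NOT match:
  26.178.205.120/29 (26.178.205.120 - 26.178.205.127) does not contain 26.178.205.104
  26.178.205.32/28 (26.178.205.32 - 26.178.205.47) does not contain 26.178.205.104
  26.162.205.96/28 (26.162.205.96 - 26.162.205.111) does not contain 26.178.205.104
  26.178.204.96/27 (26.178.204.96 - 26.178.204.127) does not contain 26.178.205.104
  26.178.206.0/23 (26.178.206.0 - 26.178.207.255) does not contain 26.178.205.104
  26.178.236.0/22 (26.178.236.0 - 26.178.239.255) does not contain 26.178.205.104
  26.176.192.0/19 (26.176.192.0 - 26.176.223.255) does not contain 26.178.205.104
  26.178.128.0/19 (26.178.128.0 - 26.178.159.255) does not contain 26.178.205.104
  154.178.128.0/17 (154.178.128.0 - 154.178.255.255) does not contain 26.178.205.104
  26.182.0.0/15 (26.182.0.0 - 26.183.255.255) does not contain 26.178.205.104
Longest matching prefix is /14 -> next hop 32.211.112.159.

32.211.112.159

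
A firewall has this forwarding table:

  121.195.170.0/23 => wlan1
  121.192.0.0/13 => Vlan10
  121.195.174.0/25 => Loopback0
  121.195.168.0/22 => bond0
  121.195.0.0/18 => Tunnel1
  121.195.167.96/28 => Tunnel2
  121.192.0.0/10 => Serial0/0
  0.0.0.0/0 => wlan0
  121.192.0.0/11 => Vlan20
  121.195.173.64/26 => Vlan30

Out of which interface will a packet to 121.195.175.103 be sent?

Routes whose prefix contains 121.195.175.103:
  0.0.0.0/0 (default, matches everything) -> wlan0
  121.192.0.0/10 (121.192.0.0 - 121.255.255.255) -> Serial0/0
  121.192.0.0/11 (121.192.0.0 - 121.223.255.255) -> Vlan20
  121.192.0.0/13 (121.192.0.0 - 121.199.255.255) -> Vlan10
More-specific entries that do NOT match:
  121.195.167.96/28 (121.195.167.96 - 121.195.167.111) does not contain 121.195.175.103
  121.195.173.64/26 (121.195.173.64 - 121.195.173.127) does not contain 121.195.175.103
  121.195.174.0/25 (121.195.174.0 - 121.195.174.127) does not contain 121.195.175.103
  121.195.170.0/23 (121.195.170.0 - 121.195.171.255) does not contain 121.195.175.103
  121.195.168.0/22 (121.195.168.0 - 121.195.171.255) does not contain 121.195.175.103
  121.195.0.0/18 (121.195.0.0 - 121.195.63.255) does not contain 121.195.175.103
Longest matching prefix is /13 -> interface Vlan10.

Vlan10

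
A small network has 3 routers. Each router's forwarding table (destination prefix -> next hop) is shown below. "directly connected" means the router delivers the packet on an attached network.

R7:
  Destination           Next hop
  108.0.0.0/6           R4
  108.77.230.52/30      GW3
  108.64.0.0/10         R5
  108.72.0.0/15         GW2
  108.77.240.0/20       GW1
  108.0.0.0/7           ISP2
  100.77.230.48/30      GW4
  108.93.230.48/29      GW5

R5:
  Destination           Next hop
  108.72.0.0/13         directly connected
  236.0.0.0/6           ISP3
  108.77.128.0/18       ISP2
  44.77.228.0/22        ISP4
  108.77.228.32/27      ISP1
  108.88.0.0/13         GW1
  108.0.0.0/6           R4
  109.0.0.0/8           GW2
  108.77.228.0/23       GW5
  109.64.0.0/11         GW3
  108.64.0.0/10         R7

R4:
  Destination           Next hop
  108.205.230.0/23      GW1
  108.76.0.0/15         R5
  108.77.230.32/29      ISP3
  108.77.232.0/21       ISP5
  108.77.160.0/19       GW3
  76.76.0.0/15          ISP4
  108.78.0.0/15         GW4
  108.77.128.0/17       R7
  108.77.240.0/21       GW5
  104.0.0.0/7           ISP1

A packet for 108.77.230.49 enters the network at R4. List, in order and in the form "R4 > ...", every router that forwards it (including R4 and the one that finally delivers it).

At R4: longest match for 108.77.230.49 is 108.77.128.0/17 -> R7
At R7: longest match for 108.77.230.49 is 108.64.0.0/10 -> R5
At R5: longest match for 108.77.230.49 is 108.72.0.0/13 -> directly connected

R4 > R7 > R5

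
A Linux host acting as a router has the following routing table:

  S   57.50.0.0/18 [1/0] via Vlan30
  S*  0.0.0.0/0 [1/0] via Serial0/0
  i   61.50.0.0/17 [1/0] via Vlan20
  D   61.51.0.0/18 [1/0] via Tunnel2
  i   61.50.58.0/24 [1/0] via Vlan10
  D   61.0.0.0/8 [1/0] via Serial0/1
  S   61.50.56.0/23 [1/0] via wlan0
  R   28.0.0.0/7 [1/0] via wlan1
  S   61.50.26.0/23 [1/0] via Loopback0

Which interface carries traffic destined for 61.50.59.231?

Routes whose prefix contains 61.50.59.231:
  0.0.0.0/0 (default, matches everything) -> Serial0/0
  61.0.0.0/8 (61.0.0.0 - 61.255.255.255) -> Serial0/1
  61.50.0.0/17 (61.50.0.0 - 61.50.127.255) -> Vlan20
More-specific entries that do NOT match:
  61.50.58.0/24 (61.50.58.0 - 61.50.58.255) does not contain 61.50.59.231
  61.50.56.0/23 (61.50.56.0 - 61.50.57.255) does not contain 61.50.59.231
  61.50.26.0/23 (61.50.26.0 - 61.50.27.255) does not contain 61.50.59.231
  57.50.0.0/18 (57.50.0.0 - 57.50.63.255) does not contain 61.50.59.231
  61.51.0.0/18 (61.51.0.0 - 61.51.63.255) does not contain 61.50.59.231
Longest matching prefix is /17 -> interface Vlan20.

Vlan20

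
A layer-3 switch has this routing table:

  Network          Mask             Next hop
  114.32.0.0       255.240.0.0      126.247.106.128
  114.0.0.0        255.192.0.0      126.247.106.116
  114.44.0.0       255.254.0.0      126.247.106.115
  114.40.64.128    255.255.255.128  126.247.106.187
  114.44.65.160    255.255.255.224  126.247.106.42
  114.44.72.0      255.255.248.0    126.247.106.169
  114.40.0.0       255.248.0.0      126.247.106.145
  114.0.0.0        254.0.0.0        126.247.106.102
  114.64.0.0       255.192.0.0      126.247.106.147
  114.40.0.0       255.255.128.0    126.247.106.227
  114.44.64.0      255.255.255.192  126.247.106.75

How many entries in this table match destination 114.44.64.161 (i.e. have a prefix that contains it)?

Prefixes containing 114.44.64.161:
  114.0.0.0/7 (114.0.0.0 - 115.255.255.255)
  114.0.0.0/10 (114.0.0.0 - 114.63.255.255)
  114.32.0.0/12 (114.32.0.0 - 114.47.255.255)
  114.40.0.0/13 (114.40.0.0 - 114.47.255.255)
  114.44.0.0/15 (114.44.0.0 - 114.45.255.255)
Total matching entries: 5.

5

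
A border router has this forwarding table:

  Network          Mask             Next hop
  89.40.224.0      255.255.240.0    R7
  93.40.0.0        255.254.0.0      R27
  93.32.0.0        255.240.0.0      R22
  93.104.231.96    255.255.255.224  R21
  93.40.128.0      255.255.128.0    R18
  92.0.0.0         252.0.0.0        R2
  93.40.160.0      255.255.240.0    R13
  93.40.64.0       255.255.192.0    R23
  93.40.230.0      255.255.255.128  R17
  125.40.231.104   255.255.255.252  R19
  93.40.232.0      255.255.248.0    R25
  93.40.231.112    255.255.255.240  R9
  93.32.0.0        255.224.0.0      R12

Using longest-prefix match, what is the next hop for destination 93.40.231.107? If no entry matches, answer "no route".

Routes whose prefix contains 93.40.231.107:
  92.0.0.0/6 (92.0.0.0 - 95.255.255.255) -> R2
  93.32.0.0/11 (93.32.0.0 - 93.63.255.255) -> R12
  93.32.0.0/12 (93.32.0.0 - 93.47.255.255) -> R22
  93.40.0.0/15 (93.40.0.0 - 93.41.255.255) -> R27
  93.40.128.0/17 (93.40.128.0 - 93.40.255.255) -> R18
More-specific entries that do NOT match:
  125.40.231.104/30 (125.40.231.104 - 125.40.231.107) does not contain 93.40.231.107
  93.40.231.112/28 (93.40.231.112 - 93.40.231.127) does not contain 93.40.231.107
  93.104.231.96/27 (93.104.231.96 - 93.104.231.127) does not contain 93.40.231.107
  93.40.230.0/25 (93.40.230.0 - 93.40.230.127) does not contain 93.40.231.107
  93.40.232.0/21 (93.40.232.0 - 93.40.239.255) does not contain 93.40.231.107
  89.40.224.0/20 (89.40.224.0 - 89.40.239.255) does not contain 93.40.231.107
  93.40.160.0/20 (93.40.160.0 - 93.40.175.255) does not contain 93.40.231.107
  93.40.64.0/18 (93.40.64.0 - 93.40.127.255) does not contain 93.40.231.107
Longest matching prefix is /17 -> next hop R18.

R18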